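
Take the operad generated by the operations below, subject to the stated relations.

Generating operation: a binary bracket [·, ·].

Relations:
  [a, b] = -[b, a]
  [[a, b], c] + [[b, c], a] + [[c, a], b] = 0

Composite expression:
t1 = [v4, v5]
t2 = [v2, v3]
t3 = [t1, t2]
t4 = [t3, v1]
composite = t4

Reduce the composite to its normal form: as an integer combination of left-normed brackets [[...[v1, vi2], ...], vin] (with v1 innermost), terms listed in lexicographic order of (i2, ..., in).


[[[[v1, v2], v3], v4], v5] - [[[[v1, v2], v3], v5], v4] - [[[[v1, v3], v2], v4], v5] + [[[[v1, v3], v2], v5], v4] - [[[[v1, v4], v5], v2], v3] + [[[[v1, v4], v5], v3], v2] + [[[[v1, v5], v4], v2], v3] - [[[[v1, v5], v4], v3], v2]

In the tensor algebra, words opening v1 carry the v1-anchored form.
Composite bracket: [[[v4, v5], [v2, v3]], v1]
Applying ab - ba throughout gives 16 signed words (2^4 = 16).
Coefficients come from the v1-initial words:
  v1v2v3v4v5 appears with sign +1, giving the term +[[[[v1, v2], v3], v4], v5]
  v1v2v3v5v4 appears with sign -1, giving the term -[[[[v1, v2], v3], v5], v4]
  v1v3v2v4v5 appears with sign -1, giving the term -[[[[v1, v3], v2], v4], v5]
  v1v3v2v5v4 appears with sign +1, giving the term +[[[[v1, v3], v2], v5], v4]
  v1v4v5v2v3 appears with sign -1, giving the term -[[[[v1, v4], v5], v2], v3]
  v1v4v5v3v2 appears with sign +1, giving the term +[[[[v1, v4], v5], v3], v2]
  v1v5v4v2v3 appears with sign +1, giving the term +[[[[v1, v5], v4], v2], v3]
  v1v5v4v3v2 appears with sign -1, giving the term -[[[[v1, v5], v4], v3], v2]


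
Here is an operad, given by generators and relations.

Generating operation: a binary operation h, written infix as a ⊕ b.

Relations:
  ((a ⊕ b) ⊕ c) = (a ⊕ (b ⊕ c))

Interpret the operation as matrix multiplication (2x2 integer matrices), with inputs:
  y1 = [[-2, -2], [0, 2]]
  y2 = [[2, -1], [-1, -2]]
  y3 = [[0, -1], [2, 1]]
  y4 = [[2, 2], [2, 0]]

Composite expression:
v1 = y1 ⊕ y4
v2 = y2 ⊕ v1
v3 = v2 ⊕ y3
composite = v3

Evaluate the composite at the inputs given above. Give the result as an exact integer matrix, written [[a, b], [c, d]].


[[-16, 12], [8, 4]]

(y1 ⊕ y4) = [[-8, -4], [4, 0]]
(y2 ⊕ (y1 ⊕ y4)) = [[-20, -8], [0, 4]]
((y2 ⊕ (y1 ⊕ y4)) ⊕ y3) = [[-16, 12], [8, 4]]


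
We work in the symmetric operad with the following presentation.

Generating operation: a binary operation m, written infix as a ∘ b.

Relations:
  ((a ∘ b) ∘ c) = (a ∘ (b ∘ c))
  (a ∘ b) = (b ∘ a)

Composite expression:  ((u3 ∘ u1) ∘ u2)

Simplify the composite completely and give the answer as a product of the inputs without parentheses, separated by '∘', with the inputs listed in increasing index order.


Reordering under m is free, so list the u-inputs canonically.
(u3 ∘ u1) spells out as u3 ∘ u1
((u3 ∘ u1) ∘ u2) spells out as u3 ∘ u1 ∘ u2
putting the inputs in ascending order: u1 ∘ u2 ∘ u3

u1 ∘ u2 ∘ u3


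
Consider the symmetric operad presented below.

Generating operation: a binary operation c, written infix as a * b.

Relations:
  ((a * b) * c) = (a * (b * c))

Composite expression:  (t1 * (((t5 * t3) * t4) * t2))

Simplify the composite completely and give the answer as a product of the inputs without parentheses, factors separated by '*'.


t1 * t5 * t3 * t4 * t2


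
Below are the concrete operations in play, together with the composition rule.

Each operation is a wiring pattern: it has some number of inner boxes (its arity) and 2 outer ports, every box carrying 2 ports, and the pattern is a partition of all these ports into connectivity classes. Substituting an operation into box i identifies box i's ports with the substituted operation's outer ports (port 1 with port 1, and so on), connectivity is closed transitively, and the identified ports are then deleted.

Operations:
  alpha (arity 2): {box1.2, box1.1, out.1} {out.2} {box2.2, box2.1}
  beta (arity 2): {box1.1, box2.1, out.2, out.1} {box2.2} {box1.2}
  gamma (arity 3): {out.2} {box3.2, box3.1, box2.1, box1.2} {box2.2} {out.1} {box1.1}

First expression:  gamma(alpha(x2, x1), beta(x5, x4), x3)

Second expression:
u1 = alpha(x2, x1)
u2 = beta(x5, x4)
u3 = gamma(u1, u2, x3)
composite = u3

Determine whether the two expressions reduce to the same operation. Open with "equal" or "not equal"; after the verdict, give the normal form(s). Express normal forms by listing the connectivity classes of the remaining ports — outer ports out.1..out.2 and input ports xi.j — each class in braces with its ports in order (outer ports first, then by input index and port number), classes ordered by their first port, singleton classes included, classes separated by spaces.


equal: each reduces to {out.1} {out.2} {x1.1, x1.2} {x2.1, x2.2} {x3.1, x3.2, x4.1, x5.1} {x4.2} {x5.2}

The first expression, normalized: {out.1} {out.2} {x1.1, x1.2} {x2.1, x2.2} {x3.1, x3.2, x4.1, x5.1} {x4.2} {x5.2}
The second expression, normalized: {out.1} {out.2} {x1.1, x1.2} {x2.1, x2.2} {x3.1, x3.2, x4.1, x5.1} {x4.2} {x5.2}
The normal forms match — equal.


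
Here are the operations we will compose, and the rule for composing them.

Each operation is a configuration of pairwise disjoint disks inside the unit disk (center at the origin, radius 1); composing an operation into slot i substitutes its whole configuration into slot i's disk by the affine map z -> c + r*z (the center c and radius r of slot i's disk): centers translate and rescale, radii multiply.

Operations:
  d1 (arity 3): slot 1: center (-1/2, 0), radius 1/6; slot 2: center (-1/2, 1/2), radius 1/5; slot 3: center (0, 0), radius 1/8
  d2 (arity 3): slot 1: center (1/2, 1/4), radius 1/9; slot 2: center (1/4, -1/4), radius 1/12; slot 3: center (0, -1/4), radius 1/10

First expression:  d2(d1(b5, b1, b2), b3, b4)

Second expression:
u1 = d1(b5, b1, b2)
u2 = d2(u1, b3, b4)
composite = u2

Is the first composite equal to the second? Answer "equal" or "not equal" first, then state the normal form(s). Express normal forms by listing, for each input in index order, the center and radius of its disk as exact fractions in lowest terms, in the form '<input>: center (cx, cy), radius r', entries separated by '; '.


equal — both sides give b1: center (4/9, 11/36), radius 1/45; b2: center (1/2, 1/4), radius 1/72; b3: center (1/4, -1/4), radius 1/12; b4: center (0, -1/4), radius 1/10; b5: center (4/9, 1/4), radius 1/54

In normal form, the first expression is b1: center (4/9, 11/36), radius 1/45; b2: center (1/2, 1/4), radius 1/72; b3: center (1/4, -1/4), radius 1/12; b4: center (0, -1/4), radius 1/10; b5: center (4/9, 1/4), radius 1/54
In normal form, the second expression is b1: center (4/9, 11/36), radius 1/45; b2: center (1/2, 1/4), radius 1/72; b3: center (1/4, -1/4), radius 1/12; b4: center (0, -1/4), radius 1/10; b5: center (4/9, 1/4), radius 1/54
One common form — equal.


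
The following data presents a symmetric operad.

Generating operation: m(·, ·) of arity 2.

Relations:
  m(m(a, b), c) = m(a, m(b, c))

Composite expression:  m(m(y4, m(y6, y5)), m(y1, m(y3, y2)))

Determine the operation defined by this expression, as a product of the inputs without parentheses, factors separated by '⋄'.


y4 ⋄ y6 ⋄ y5 ⋄ y1 ⋄ y3 ⋄ y2

Associativity of m dissolves the nesting; only the y-input order survives.
m(y6, y5) spells out as y6 ⋄ y5
m(y4, m(y6, y5)) spells out as y4 ⋄ y6 ⋄ y5
m(y3, y2) spells out as y3 ⋄ y2
m(y1, m(y3, y2)) spells out as y1 ⋄ y3 ⋄ y2
m(m(y4, m(y6, y5)), m(y1, m(y3, y2))) spells out as y4 ⋄ y6 ⋄ y5 ⋄ y1 ⋄ y3 ⋄ y2


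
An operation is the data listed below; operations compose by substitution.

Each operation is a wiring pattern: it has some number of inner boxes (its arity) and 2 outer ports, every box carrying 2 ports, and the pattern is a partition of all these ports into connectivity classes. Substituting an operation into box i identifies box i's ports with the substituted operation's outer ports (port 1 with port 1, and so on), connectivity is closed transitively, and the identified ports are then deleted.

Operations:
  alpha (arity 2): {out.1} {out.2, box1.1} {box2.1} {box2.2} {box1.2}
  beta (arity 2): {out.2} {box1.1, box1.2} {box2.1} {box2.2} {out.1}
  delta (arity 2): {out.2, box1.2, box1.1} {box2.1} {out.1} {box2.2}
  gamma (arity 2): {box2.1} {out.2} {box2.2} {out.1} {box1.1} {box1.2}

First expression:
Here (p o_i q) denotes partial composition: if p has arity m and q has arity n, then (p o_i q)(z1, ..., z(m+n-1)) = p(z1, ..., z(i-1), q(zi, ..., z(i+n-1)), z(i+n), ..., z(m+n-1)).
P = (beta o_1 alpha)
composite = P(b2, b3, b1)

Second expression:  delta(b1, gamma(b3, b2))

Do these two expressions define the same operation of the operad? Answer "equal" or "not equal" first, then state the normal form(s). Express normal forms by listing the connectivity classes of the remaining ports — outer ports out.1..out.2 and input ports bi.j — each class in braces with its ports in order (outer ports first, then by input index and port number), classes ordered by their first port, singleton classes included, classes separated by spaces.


not equal; the first gives {out.1} {out.2} {b1.1} {b1.2} {b2.1} {b2.2} {b3.1} {b3.2} and the second {out.1} {out.2, b1.1, b1.2} {b2.1} {b2.2} {b3.1} {b3.2}

Normal form of the first expression: {out.1} {out.2} {b1.1} {b1.2} {b2.1} {b2.2} {b3.1} {b3.2}
Normal form of the second expression: {out.1} {out.2, b1.1, b1.2} {b2.1} {b2.2} {b3.1} {b3.2}
The normal forms differ: not equal.


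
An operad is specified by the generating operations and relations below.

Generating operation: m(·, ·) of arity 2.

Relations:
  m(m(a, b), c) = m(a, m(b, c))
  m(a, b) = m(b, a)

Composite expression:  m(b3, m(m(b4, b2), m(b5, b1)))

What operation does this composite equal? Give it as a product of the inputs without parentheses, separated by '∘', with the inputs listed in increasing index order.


b1 ∘ b2 ∘ b3 ∘ b4 ∘ b5


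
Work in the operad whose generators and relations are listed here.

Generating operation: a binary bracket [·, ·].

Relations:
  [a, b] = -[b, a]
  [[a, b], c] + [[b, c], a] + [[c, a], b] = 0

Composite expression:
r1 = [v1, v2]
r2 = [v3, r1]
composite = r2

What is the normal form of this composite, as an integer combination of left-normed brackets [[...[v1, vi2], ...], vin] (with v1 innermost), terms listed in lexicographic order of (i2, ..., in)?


-[[v1, v2], v3]

Antisymmetry and Jacobi reduce to v1-anchored left-normed brackets.
Composite bracket: [v3, [v1, v2]]
Each bracket splits as ab - ba, giving 4 signed words (2^2 = 4).
Words beginning with v1 determine it all:
  the word v1v2v3 carries sign -1 and contributes -[[v1, v2], v3]


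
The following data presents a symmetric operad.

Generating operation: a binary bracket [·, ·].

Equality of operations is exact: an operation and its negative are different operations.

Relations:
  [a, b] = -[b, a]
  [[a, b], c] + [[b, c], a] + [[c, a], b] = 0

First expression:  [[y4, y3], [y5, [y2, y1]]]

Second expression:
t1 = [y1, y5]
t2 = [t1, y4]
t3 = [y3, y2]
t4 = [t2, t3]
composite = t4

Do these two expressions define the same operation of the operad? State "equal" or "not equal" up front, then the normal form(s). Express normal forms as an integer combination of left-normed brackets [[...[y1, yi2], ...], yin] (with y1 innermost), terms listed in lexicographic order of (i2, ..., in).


not equal; first: [[[[y1, y2], y5], y3], y4] - [[[[y1, y2], y5], y4], y3]; second: -[[[[y1, y5], y4], y2], y3] + [[[[y1, y5], y4], y3], y2]

The first expression reduces to [[[[y1, y2], y5], y3], y4] - [[[[y1, y2], y5], y4], y3]
The second expression reduces to -[[[[y1, y5], y4], y2], y3] + [[[[y1, y5], y4], y3], y2]
The normal forms differ: not equal.


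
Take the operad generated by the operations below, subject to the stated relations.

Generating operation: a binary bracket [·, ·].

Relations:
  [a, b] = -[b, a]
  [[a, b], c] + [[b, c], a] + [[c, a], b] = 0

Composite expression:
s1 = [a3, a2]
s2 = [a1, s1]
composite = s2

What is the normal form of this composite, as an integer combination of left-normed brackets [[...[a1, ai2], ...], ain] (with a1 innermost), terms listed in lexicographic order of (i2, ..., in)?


-[[a1, a2], a3] + [[a1, a3], a2]

A multilinear Lie element is pinned by a1-initial words (a1 innermost).
Composite bracket: [a1, [a3, a2]]
Each bracket splits as ab - ba, giving 4 signed words (2^2 = 4).
Collect the words opening with a1:
  sign of a1a2a3 is -1, so it contributes -[[a1, a2], a3]
  sign of a1a3a2 is +1, so it contributes +[[a1, a3], a2]


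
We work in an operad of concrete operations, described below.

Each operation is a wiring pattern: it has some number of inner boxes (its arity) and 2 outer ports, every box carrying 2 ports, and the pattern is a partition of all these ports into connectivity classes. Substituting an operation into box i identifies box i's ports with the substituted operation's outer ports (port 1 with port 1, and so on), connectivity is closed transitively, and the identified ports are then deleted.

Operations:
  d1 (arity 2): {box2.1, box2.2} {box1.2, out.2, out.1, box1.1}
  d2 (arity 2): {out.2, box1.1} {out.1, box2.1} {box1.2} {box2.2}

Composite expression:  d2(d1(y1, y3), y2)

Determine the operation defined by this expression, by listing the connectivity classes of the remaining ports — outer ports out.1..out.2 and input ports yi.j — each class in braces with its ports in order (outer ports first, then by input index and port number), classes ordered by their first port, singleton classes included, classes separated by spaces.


{out.1, y2.1} {out.2, y1.1, y1.2} {y2.2} {y3.1, y3.2}


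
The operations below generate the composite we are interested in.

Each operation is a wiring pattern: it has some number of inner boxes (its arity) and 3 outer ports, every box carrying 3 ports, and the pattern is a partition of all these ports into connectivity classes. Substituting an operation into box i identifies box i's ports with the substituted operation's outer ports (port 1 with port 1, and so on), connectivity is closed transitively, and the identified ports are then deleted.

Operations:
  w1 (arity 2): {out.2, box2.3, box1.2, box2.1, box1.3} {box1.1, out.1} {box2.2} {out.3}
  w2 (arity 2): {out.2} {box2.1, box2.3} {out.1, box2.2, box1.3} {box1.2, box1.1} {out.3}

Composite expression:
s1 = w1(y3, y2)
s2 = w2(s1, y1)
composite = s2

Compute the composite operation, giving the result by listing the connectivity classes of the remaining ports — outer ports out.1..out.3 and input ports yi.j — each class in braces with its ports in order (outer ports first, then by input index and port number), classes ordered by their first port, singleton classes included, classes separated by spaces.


{out.1, y1.2} {out.2} {out.3} {y1.1, y1.3} {y2.1, y2.3, y3.1, y3.2, y3.3} {y2.2}

Reachability decides: close wires over w2-identified ports.
after w1, the pattern on (y3, y2) reads {out.1, y3.1} {out.2, y2.1, y2.3, y3.2, y3.3} {out.3} {y2.2} (out.j = its outer ports)
after w2, the pattern on (y3, y2, y1) reads {out.1, y1.2} {out.2} {out.3} {y1.1, y1.3} {y2.1, y2.3, y3.1, y3.2, y3.3} {y2.2} (out.j = its outer ports)


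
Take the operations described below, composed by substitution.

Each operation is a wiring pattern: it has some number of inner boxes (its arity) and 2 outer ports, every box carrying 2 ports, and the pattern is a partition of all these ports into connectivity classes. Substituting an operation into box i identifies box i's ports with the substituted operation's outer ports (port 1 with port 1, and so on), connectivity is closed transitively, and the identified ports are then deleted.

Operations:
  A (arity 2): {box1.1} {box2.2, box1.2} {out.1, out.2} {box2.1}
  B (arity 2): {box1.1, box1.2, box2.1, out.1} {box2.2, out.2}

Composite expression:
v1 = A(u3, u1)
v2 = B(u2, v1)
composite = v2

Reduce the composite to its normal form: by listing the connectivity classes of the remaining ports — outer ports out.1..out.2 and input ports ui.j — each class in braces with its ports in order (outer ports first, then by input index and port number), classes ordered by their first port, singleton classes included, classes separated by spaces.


Treat the ports identified at B as solder joints: merge, then drop.
stage A: inputs (u3, u1), connectivity {out.1, out.2} {u1.1} {u1.2, u3.2} {u3.1}, out.j its boundary
stage B: inputs (u2, u3, u1), connectivity {out.1, out.2, u2.1, u2.2} {u1.1} {u1.2, u3.2} {u3.1}, out.j its boundary

{out.1, out.2, u2.1, u2.2} {u1.1} {u1.2, u3.2} {u3.1}


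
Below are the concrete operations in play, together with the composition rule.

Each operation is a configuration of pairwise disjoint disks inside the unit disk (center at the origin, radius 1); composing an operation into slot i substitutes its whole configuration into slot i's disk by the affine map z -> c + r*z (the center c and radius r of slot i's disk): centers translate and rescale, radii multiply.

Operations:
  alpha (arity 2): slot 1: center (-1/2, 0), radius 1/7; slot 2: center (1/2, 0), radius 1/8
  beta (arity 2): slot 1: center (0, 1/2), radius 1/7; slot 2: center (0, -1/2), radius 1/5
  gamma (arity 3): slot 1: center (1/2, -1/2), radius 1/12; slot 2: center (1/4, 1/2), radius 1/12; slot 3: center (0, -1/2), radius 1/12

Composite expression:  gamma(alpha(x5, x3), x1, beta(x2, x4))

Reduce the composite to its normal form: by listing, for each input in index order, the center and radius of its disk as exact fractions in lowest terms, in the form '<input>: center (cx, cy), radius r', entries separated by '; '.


Affine substitution under gamma: radii multiply and x-centers shift.
x5 passes through 2 substitutions, ending at center (11/24, -1/2), radius 1/84
x3 passes through 2 substitutions, ending at center (13/24, -1/2), radius 1/96
x1 passes through 1 substitution, ending at center (1/4, 1/2), radius 1/12
x2 passes through 2 substitutions, ending at center (0, -11/24), radius 1/84
x4 passes through 2 substitutions, ending at center (0, -13/24), radius 1/60

x1: center (1/4, 1/2), radius 1/12; x2: center (0, -11/24), radius 1/84; x3: center (13/24, -1/2), radius 1/96; x4: center (0, -13/24), radius 1/60; x5: center (11/24, -1/2), radius 1/84


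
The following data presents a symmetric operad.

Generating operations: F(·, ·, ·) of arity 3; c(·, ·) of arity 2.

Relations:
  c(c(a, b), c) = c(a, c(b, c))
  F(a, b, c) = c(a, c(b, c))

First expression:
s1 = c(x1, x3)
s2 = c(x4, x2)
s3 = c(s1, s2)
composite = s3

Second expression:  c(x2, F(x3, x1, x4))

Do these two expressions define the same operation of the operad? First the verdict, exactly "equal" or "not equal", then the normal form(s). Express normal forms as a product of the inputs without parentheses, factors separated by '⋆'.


The first expression, normalized: x1 ⋆ x3 ⋆ x4 ⋆ x2
The second expression, normalized: x2 ⋆ x3 ⋆ x1 ⋆ x4
No match — not equal.

not equal; the first gives x1 ⋆ x3 ⋆ x4 ⋆ x2 and the second x2 ⋆ x3 ⋆ x1 ⋆ x4


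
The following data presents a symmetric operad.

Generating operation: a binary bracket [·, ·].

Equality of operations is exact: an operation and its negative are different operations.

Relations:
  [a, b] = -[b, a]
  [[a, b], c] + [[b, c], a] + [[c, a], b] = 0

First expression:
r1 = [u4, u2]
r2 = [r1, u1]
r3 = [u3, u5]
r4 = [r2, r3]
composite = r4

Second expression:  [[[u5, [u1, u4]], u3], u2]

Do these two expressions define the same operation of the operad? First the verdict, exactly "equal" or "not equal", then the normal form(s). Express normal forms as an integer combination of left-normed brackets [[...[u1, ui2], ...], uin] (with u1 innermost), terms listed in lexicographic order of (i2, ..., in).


not equal: they reduce to [[[[u1, u2], u4], u3], u5] - [[[[u1, u2], u4], u5], u3] - [[[[u1, u4], u2], u3], u5] + [[[[u1, u4], u2], u5], u3] and -[[[[u1, u4], u5], u3], u2]

Reducing the first expression gives [[[[u1, u2], u4], u3], u5] - [[[[u1, u2], u4], u5], u3] - [[[[u1, u4], u2], u3], u5] + [[[[u1, u4], u2], u5], u3]
Reducing the second expression gives -[[[[u1, u4], u5], u3], u2]
No match — not equal.


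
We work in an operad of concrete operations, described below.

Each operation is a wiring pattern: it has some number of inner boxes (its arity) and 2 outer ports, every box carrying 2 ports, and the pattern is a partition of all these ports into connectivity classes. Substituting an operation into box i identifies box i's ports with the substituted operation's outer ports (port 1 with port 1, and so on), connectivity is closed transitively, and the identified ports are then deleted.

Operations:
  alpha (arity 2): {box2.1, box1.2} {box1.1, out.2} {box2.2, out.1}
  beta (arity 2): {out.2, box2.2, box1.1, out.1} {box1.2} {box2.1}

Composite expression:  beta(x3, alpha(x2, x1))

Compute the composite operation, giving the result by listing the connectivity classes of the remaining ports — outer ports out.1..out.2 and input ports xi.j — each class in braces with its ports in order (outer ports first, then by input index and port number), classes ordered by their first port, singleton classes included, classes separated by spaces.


{out.1, out.2, x2.1, x3.1} {x1.1, x2.2} {x1.2} {x3.2}

Two ports join when wires chain via beta-identified ports.
the subtree at alpha composes to {out.1, x1.2} {out.2, x2.1} {x1.1, x2.2} on (x2, x1); out.j = own outer ports
the subtree at beta composes to {out.1, out.2, x2.1, x3.1} {x1.1, x2.2} {x1.2} {x3.2} on (x3, x2, x1); out.j = own outer ports


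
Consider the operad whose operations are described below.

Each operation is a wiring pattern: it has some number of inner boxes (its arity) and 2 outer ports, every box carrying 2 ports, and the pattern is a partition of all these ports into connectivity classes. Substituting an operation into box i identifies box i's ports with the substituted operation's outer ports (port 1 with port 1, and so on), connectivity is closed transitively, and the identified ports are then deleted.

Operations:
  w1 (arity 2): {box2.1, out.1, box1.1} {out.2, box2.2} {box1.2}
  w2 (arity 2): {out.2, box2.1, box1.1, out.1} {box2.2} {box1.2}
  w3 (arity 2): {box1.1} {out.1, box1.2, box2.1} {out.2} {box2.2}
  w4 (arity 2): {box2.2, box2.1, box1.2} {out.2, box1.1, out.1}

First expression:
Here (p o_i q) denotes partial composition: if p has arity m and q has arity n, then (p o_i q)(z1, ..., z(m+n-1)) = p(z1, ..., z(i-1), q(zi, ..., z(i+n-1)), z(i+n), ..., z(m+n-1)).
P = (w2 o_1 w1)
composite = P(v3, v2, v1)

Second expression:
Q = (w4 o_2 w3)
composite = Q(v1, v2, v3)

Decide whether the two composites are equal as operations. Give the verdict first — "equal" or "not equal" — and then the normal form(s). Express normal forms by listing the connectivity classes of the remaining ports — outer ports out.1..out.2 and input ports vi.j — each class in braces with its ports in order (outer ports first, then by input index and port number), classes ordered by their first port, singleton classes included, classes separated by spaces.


not equal: they reduce to {out.1, out.2, v1.1, v2.1, v3.1} {v1.2} {v2.2} {v3.2} and {out.1, out.2, v1.1} {v1.2, v2.2, v3.1} {v2.1} {v3.2}

In normal form, the first expression is {out.1, out.2, v1.1, v2.1, v3.1} {v1.2} {v2.2} {v3.2}
In normal form, the second expression is {out.1, out.2, v1.1} {v1.2, v2.2, v3.1} {v2.1} {v3.2}
Different reductions; not equal.


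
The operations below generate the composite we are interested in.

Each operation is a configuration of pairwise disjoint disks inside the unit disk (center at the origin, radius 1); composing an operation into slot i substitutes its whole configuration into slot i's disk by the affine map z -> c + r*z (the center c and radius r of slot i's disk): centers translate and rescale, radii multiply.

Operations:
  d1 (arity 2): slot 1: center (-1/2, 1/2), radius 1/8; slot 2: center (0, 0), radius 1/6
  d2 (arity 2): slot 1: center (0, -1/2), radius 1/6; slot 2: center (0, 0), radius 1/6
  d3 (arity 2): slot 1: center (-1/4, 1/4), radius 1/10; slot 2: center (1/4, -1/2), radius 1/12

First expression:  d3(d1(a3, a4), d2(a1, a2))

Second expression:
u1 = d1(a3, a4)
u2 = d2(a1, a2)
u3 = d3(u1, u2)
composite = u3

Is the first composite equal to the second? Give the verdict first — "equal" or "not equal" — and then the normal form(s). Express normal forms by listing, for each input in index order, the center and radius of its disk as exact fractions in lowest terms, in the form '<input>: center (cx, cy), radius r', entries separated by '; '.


equal; the common form is a1: center (1/4, -13/24), radius 1/72; a2: center (1/4, -1/2), radius 1/72; a3: center (-3/10, 3/10), radius 1/80; a4: center (-1/4, 1/4), radius 1/60

Reducing the first expression gives a1: center (1/4, -13/24), radius 1/72; a2: center (1/4, -1/2), radius 1/72; a3: center (-3/10, 3/10), radius 1/80; a4: center (-1/4, 1/4), radius 1/60
Reducing the second expression gives a1: center (1/4, -13/24), radius 1/72; a2: center (1/4, -1/2), radius 1/72; a3: center (-3/10, 3/10), radius 1/80; a4: center (-1/4, 1/4), radius 1/60
Both agree, so they are equal.


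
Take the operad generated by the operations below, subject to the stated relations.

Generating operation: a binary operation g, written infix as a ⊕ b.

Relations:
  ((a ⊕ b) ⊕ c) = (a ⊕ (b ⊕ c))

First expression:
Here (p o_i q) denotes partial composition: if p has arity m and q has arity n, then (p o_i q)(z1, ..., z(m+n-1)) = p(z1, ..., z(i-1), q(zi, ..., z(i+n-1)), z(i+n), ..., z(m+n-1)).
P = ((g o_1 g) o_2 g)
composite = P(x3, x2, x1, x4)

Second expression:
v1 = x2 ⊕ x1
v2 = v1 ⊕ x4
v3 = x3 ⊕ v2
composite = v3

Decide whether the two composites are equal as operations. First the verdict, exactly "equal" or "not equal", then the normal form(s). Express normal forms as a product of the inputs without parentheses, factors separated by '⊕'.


equal — both sides give x3 ⊕ x2 ⊕ x1 ⊕ x4

Reducing the first expression gives x3 ⊕ x2 ⊕ x1 ⊕ x4
Reducing the second expression gives x3 ⊕ x2 ⊕ x1 ⊕ x4
Same normal form: equal.


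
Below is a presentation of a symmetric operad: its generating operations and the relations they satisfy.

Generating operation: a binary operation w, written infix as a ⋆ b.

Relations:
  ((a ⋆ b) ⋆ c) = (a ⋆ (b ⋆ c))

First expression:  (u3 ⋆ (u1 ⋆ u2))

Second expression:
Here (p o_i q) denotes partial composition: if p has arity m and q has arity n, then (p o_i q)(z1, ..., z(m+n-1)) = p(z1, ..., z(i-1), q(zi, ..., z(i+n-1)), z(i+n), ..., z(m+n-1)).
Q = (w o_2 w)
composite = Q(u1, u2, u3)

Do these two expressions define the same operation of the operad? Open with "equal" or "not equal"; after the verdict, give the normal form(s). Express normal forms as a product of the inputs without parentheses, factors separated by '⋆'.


not equal; first: u3 ⋆ u1 ⋆ u2; second: u1 ⋆ u2 ⋆ u3


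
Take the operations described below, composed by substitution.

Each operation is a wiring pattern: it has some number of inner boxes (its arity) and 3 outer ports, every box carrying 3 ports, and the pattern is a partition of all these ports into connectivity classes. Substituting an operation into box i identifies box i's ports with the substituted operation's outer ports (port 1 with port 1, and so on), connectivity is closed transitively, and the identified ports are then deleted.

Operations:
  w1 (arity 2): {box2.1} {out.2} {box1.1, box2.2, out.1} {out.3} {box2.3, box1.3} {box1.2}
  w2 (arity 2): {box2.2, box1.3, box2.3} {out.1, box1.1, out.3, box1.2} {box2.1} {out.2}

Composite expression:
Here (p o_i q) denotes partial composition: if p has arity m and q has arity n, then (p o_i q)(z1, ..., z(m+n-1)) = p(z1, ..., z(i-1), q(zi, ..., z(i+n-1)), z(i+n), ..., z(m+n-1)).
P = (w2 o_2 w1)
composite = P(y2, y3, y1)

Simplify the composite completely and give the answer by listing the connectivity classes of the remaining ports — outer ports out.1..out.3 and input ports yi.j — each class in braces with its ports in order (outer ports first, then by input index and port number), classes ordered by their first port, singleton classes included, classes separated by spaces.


{out.1, out.3, y2.1, y2.2} {out.2} {y1.1} {y1.2, y3.1} {y1.3, y3.3} {y2.3} {y3.2}

Treat the ports identified at w2 as solder joints: merge, then drop.
through w1, on inputs (y3, y1): {out.1, y1.2, y3.1} {out.2} {out.3} {y1.1} {y1.3, y3.3} {y3.2} (out.j = stage outer ports)
through w2, on inputs (y2, y3, y1): {out.1, out.3, y2.1, y2.2} {out.2} {y1.1} {y1.2, y3.1} {y1.3, y3.3} {y2.3} {y3.2} (out.j = stage outer ports)


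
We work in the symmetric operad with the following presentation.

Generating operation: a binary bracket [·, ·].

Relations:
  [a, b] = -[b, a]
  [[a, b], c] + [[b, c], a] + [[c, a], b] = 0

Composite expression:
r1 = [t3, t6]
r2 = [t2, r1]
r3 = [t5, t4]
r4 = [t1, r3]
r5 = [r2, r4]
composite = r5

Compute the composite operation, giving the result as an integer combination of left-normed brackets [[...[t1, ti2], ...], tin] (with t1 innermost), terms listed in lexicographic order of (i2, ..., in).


Skip Jacobi rewriting: expand, keep t1-initial words, read off terms.
Composite bracket: [[t2, [t3, t6]], [t1, [t5, t4]]]
Each bracket splits as ab - ba, giving 32 signed words (2^5 = 32).
The t1-initial words carry the normal form:
  word t1t4t5t2t3t6 has sign +1, contributing +[[[[[t1, t4], t5], t2], t3], t6]
  word t1t4t5t2t6t3 has sign -1, contributing -[[[[[t1, t4], t5], t2], t6], t3]
  word t1t4t5t3t6t2 has sign -1, contributing -[[[[[t1, t4], t5], t3], t6], t2]
  word t1t4t5t6t3t2 has sign +1, contributing +[[[[[t1, t4], t5], t6], t3], t2]
  word t1t5t4t2t3t6 has sign -1, contributing -[[[[[t1, t5], t4], t2], t3], t6]
  word t1t5t4t2t6t3 has sign +1, contributing +[[[[[t1, t5], t4], t2], t6], t3]
  word t1t5t4t3t6t2 has sign +1, contributing +[[[[[t1, t5], t4], t3], t6], t2]
  word t1t5t4t6t3t2 has sign -1, contributing -[[[[[t1, t5], t4], t6], t3], t2]

[[[[[t1, t4], t5], t2], t3], t6] - [[[[[t1, t4], t5], t2], t6], t3] - [[[[[t1, t4], t5], t3], t6], t2] + [[[[[t1, t4], t5], t6], t3], t2] - [[[[[t1, t5], t4], t2], t3], t6] + [[[[[t1, t5], t4], t2], t6], t3] + [[[[[t1, t5], t4], t3], t6], t2] - [[[[[t1, t5], t4], t6], t3], t2]


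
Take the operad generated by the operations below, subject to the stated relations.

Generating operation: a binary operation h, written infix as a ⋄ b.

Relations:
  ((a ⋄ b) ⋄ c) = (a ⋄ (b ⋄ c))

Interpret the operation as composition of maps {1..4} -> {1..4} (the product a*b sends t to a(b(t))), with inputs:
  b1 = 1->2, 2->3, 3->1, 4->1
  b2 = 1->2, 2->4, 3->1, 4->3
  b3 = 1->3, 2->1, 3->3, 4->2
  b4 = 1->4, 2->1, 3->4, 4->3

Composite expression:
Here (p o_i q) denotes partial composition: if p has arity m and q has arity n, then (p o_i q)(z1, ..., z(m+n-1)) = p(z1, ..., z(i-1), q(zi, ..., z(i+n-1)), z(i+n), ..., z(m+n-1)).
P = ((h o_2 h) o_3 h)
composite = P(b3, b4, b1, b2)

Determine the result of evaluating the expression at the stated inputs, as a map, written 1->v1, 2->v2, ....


1->2, 2->2, 3->3, 4->2

(b1 ⋄ b2) = 1->3, 2->1, 3->2, 4->1
(b4 ⋄ (b1 ⋄ b2)) = 1->4, 2->4, 3->1, 4->4
(b3 ⋄ (b4 ⋄ (b1 ⋄ b2))) = 1->2, 2->2, 3->3, 4->2


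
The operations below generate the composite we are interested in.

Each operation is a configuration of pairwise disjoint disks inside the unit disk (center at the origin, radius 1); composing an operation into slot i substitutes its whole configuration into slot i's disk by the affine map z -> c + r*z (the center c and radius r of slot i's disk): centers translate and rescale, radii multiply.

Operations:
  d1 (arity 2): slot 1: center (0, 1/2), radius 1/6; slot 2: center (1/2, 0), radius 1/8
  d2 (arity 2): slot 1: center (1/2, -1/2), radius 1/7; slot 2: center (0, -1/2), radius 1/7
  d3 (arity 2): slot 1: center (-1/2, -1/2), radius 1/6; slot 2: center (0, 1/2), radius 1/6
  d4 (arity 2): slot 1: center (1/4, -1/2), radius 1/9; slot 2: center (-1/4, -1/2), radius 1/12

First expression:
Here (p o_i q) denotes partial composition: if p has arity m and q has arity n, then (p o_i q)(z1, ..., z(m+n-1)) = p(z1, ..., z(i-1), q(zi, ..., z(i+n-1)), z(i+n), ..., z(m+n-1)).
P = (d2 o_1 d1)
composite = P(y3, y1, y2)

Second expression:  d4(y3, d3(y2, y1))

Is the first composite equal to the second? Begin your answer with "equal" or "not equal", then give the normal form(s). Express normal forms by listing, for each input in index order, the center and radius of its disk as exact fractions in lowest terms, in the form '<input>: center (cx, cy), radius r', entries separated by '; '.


The first expression reduces to y1: center (4/7, -1/2), radius 1/56; y2: center (0, -1/2), radius 1/7; y3: center (1/2, -3/7), radius 1/42
The second expression reduces to y1: center (-1/4, -11/24), radius 1/72; y2: center (-7/24, -13/24), radius 1/72; y3: center (1/4, -1/2), radius 1/9
They disagree, so not equal.

not equal; first: y1: center (4/7, -1/2), radius 1/56; y2: center (0, -1/2), radius 1/7; y3: center (1/2, -3/7), radius 1/42; second: y1: center (-1/4, -11/24), radius 1/72; y2: center (-7/24, -13/24), radius 1/72; y3: center (1/4, -1/2), radius 1/9


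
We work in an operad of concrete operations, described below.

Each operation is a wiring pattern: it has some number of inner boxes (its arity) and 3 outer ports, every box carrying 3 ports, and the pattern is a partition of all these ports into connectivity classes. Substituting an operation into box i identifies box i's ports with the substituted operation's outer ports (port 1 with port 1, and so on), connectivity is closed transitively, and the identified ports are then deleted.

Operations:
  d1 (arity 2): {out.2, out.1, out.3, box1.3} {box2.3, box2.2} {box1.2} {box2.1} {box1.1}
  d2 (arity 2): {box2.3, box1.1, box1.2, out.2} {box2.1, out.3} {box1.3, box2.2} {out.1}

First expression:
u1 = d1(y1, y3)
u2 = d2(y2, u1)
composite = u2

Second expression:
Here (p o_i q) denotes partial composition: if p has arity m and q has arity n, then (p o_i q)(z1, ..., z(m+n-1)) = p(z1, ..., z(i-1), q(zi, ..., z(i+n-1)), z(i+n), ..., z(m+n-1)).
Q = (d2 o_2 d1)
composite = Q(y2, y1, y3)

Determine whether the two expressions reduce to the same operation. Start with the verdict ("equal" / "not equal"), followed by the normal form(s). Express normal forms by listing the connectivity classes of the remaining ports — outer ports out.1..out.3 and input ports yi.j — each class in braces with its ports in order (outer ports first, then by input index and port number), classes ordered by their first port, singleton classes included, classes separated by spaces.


equal; both compose to {out.1} {out.2, out.3, y1.3, y2.1, y2.2, y2.3} {y1.1} {y1.2} {y3.1} {y3.2, y3.3}

The first expression, normalized: {out.1} {out.2, out.3, y1.3, y2.1, y2.2, y2.3} {y1.1} {y1.2} {y3.1} {y3.2, y3.3}
The second expression, normalized: {out.1} {out.2, out.3, y1.3, y2.1, y2.2, y2.3} {y1.1} {y1.2} {y3.1} {y3.2, y3.3}
One common form — equal.


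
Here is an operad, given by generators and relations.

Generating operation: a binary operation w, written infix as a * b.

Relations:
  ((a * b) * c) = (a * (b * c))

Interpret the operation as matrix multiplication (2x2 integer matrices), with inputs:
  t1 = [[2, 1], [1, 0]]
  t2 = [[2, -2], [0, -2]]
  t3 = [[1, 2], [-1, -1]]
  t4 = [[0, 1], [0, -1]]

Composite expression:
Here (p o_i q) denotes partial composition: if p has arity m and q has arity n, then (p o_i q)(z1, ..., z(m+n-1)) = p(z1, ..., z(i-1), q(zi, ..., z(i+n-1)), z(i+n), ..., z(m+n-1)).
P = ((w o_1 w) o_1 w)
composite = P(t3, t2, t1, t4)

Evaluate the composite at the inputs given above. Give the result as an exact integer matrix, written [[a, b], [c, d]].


(t3 * t2) = [[2, -6], [-2, 4]]
((t3 * t2) * t1) = [[-2, 2], [0, -2]]
(((t3 * t2) * t1) * t4) = [[0, -4], [0, 2]]

[[0, -4], [0, 2]]


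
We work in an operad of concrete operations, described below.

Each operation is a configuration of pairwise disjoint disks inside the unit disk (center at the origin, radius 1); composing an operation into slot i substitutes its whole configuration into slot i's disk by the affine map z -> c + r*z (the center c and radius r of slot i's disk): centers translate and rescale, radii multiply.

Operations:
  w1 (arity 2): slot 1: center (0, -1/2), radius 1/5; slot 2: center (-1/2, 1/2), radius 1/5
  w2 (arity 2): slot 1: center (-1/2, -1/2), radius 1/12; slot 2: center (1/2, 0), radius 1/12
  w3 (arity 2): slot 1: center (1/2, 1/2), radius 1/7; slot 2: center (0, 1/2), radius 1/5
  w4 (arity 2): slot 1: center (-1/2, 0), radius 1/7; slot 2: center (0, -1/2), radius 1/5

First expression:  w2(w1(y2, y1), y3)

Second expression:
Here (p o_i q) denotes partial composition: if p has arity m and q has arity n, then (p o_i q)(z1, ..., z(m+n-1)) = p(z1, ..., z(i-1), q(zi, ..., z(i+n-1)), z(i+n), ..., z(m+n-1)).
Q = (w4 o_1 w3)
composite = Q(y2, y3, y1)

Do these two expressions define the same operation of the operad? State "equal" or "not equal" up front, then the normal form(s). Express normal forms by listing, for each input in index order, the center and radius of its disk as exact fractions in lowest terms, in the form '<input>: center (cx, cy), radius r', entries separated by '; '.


not equal — first y1: center (-13/24, -11/24), radius 1/60; y2: center (-1/2, -13/24), radius 1/60; y3: center (1/2, 0), radius 1/12, second y1: center (0, -1/2), radius 1/5; y2: center (-3/7, 1/14), radius 1/49; y3: center (-1/2, 1/14), radius 1/35

The first composite normalizes to y1: center (-13/24, -11/24), radius 1/60; y2: center (-1/2, -13/24), radius 1/60; y3: center (1/2, 0), radius 1/12
The second composite normalizes to y1: center (0, -1/2), radius 1/5; y2: center (-3/7, 1/14), radius 1/49; y3: center (-1/2, 1/14), radius 1/35
The normal forms differ: not equal.


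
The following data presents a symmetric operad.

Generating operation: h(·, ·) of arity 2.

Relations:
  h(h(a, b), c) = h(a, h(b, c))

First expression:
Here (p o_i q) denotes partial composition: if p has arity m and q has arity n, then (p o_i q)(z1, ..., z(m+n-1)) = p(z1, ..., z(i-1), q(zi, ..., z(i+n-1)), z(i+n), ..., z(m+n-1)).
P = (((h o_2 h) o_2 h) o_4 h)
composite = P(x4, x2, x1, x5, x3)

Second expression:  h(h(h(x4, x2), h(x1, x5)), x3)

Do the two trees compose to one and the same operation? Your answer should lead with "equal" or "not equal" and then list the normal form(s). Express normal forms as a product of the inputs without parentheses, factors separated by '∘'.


equal; both compose to x4 ∘ x2 ∘ x1 ∘ x5 ∘ x3

The first expression, normalized: x4 ∘ x2 ∘ x1 ∘ x5 ∘ x3
The second expression, normalized: x4 ∘ x2 ∘ x1 ∘ x5 ∘ x3
The normal forms match — equal.


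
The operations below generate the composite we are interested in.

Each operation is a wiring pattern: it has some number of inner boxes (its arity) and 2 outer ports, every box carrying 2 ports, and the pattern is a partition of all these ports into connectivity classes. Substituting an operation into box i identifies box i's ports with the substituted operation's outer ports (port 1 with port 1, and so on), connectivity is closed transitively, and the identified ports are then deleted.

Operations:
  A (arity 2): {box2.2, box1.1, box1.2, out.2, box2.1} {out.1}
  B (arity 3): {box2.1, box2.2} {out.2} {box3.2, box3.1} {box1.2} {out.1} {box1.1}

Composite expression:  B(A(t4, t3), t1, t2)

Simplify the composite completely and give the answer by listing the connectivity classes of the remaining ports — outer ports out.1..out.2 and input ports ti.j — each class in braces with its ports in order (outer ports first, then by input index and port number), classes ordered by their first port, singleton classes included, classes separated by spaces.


Two ports join when wires chain via B-identified ports.
stage A: inputs (t4, t3), connectivity {out.1} {out.2, t3.1, t3.2, t4.1, t4.2}, out.j its boundary
stage B: inputs (t4, t3, t1, t2), connectivity {out.1} {out.2} {t1.1, t1.2} {t2.1, t2.2} {t3.1, t3.2, t4.1, t4.2}, out.j its boundary

{out.1} {out.2} {t1.1, t1.2} {t2.1, t2.2} {t3.1, t3.2, t4.1, t4.2}
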